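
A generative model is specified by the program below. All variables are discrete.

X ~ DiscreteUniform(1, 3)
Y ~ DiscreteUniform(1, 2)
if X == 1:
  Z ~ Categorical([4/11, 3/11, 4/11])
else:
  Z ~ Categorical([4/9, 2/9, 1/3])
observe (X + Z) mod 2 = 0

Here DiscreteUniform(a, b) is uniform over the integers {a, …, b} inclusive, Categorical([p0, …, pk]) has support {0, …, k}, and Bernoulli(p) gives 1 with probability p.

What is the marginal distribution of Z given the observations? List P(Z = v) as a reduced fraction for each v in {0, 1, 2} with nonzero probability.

P(Z=0) = 22/63, P(Z=1) = 7/18, P(Z=2) = 11/42

Enumerate traces; 8 have nonzero weight after conditioning:
  (X=1, Y=1, Z=1) weight 1/22
  (X=1, Y=2, Z=1) weight 1/22
  (X=2, Y=1, Z=0) weight 2/27
  (X=2, Y=1, Z=2) weight 1/18
  (X=2, Y=2, Z=0) weight 2/27
  (X=2, Y=2, Z=2) weight 1/18
  (X=3, Y=1, Z=1) weight 1/27
  (X=3, Y=2, Z=1) weight 1/27
Group by Z:
  weight(Z=0) = 4/27
  weight(Z=1) = 49/297
  weight(Z=2) = 1/9
Total weight = 4/27 + 49/297 + 1/9 = 14/33
P(Z=0 | obs) = 4/27 / 14/33 = 22/63
P(Z=1 | obs) = 49/297 / 14/33 = 7/18
P(Z=2 | obs) = 1/9 / 14/33 = 11/42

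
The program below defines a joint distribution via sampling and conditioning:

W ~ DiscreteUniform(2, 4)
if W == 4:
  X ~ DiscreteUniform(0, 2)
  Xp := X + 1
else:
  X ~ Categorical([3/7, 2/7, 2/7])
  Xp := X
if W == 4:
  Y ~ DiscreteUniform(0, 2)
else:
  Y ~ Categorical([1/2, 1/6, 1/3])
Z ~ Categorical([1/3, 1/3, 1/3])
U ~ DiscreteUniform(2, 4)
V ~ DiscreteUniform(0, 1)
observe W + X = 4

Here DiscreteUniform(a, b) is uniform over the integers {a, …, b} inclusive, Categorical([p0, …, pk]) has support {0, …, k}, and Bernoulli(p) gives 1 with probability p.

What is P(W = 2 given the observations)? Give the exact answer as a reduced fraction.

Enumerate traces; 162 have nonzero weight after conditioning:
  (W=2, X=2, Y=0, Z=0, U=2, V=0) weight 1/378
  (W=2, X=2, Y=0, Z=0, U=2, V=1) weight 1/378
  (W=2, X=2, Y=0, Z=0, U=3, V=0) weight 1/378
  (W=2, X=2, Y=0, Z=0, U=3, V=1) weight 1/378
  (W=2, X=2, Y=0, Z=0, U=4, V=0) weight 1/378
  (W=2, X=2, Y=0, Z=0, U=4, V=1) weight 1/378
  (W=2, X=2, Y=0, Z=1, U=2, V=0) weight 1/378
  (W=2, X=2, Y=0, Z=1, U=2, V=1) weight 1/378
  (W=3, X=1, Y=0, Z=0, U=2, V=0) weight 1/378
  (W=4, X=0, Y=0, Z=0, U=2, V=0) weight 1/486
  … 152 more
Group by W:
  weight(W=2) = 2/21
  weight(W=3) = 2/21
  weight(W=4) = 1/9
Total weight = 2/21 + 2/21 + 1/9 = 19/63
P(W=2 | obs) = 2/21 / 19/63 = 6/19
P(W=3 | obs) = 2/21 / 19/63 = 6/19
P(W=4 | obs) = 1/9 / 19/63 = 7/19

P(W = 2 | obs) = 6/19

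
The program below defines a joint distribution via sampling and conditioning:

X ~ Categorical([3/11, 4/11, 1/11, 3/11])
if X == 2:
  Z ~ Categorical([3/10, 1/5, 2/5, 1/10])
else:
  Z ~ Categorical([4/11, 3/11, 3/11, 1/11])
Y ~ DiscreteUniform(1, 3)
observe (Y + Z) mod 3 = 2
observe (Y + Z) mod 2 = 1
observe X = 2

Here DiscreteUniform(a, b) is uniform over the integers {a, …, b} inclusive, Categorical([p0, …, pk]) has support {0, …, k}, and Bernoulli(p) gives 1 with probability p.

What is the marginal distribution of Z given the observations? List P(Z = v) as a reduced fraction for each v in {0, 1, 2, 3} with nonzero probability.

Enumerate traces; 2 have nonzero weight after conditioning:
  (X=2, Z=2, Y=3) weight 2/165
  (X=2, Z=3, Y=2) weight 1/330
Group by Z:
  weight(Z=2) = 2/165
  weight(Z=3) = 1/330
Total weight = 2/165 + 1/330 = 1/66
P(Z=2 | obs) = 2/165 / 1/66 = 4/5
P(Z=3 | obs) = 1/330 / 1/66 = 1/5

P(Z=2) = 4/5, P(Z=3) = 1/5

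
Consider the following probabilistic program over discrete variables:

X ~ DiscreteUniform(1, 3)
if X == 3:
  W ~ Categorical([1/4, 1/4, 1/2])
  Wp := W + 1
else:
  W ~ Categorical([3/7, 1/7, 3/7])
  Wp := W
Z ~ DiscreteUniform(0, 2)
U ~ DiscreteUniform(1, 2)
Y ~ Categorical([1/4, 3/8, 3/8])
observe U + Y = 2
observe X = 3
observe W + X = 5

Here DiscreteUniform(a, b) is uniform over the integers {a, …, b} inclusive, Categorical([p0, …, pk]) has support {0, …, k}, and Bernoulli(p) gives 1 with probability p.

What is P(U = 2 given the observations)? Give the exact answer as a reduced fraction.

Enumerate traces; 6 have nonzero weight after conditioning:
  (X=3, W=2, Z=0, U=1, Y=1) weight 1/96
  (X=3, W=2, Z=0, U=2, Y=0) weight 1/144
  (X=3, W=2, Z=1, U=1, Y=1) weight 1/96
  (X=3, W=2, Z=1, U=2, Y=0) weight 1/144
  (X=3, W=2, Z=2, U=1, Y=1) weight 1/96
  (X=3, W=2, Z=2, U=2, Y=0) weight 1/144
Group by U:
  weight(U=1) = 1/32
  weight(U=2) = 1/48
Total weight = 1/32 + 1/48 = 5/96
P(U=1 | obs) = 1/32 / 5/96 = 3/5
P(U=2 | obs) = 1/48 / 5/96 = 2/5

P(U = 2 | obs) = 2/5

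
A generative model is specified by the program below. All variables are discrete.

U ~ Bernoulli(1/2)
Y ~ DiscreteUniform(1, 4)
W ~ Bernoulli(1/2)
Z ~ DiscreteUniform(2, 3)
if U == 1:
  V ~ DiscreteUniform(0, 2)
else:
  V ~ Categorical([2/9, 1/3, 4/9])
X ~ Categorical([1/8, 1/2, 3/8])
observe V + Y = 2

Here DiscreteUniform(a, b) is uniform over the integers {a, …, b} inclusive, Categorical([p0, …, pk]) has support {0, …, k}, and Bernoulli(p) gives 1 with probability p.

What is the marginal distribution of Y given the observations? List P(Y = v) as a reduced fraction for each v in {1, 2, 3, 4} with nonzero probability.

Enumerate traces; 48 have nonzero weight after conditioning:
  (U=0, Y=1, W=0, Z=2, V=1, X=0) weight 1/768
  (U=0, Y=1, W=0, Z=2, V=1, X=1) weight 1/192
  (U=0, Y=1, W=0, Z=2, V=1, X=2) weight 1/256
  (U=0, Y=1, W=0, Z=3, V=1, X=0) weight 1/768
  (U=0, Y=1, W=0, Z=3, V=1, X=1) weight 1/192
  (U=0, Y=1, W=0, Z=3, V=1, X=2) weight 1/256
  (U=0, Y=1, W=1, Z=2, V=1, X=0) weight 1/768
  (U=0, Y=1, W=1, Z=2, V=1, X=1) weight 1/192
  (U=0, Y=2, W=0, Z=2, V=0, X=0) weight 1/1152
  … 39 more
Group by Y:
  weight(Y=1) = 1/12
  weight(Y=2) = 5/72
Total weight = 1/12 + 5/72 = 11/72
P(Y=1 | obs) = 1/12 / 11/72 = 6/11
P(Y=2 | obs) = 5/72 / 11/72 = 5/11

P(Y=1) = 6/11, P(Y=2) = 5/11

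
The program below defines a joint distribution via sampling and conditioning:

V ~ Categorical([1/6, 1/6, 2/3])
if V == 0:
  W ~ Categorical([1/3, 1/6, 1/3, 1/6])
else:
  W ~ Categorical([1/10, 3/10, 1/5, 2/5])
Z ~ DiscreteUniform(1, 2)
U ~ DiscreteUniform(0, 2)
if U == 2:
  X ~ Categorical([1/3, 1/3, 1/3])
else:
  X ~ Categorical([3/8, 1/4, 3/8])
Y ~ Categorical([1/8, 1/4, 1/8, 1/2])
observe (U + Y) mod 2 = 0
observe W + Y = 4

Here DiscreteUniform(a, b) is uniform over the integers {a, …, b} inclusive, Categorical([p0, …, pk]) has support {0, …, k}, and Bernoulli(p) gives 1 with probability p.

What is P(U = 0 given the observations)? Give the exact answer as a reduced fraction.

P(U = 0 | obs) = 4/41

Enumerate traces; 72 have nonzero weight after conditioning:
  (V=0, W=1, Z=1, U=1, X=0, Y=3) weight 1/1152
  (V=0, W=1, Z=1, U=1, X=1, Y=3) weight 1/1728
  (V=0, W=1, Z=1, U=1, X=2, Y=3) weight 1/1152
  (V=0, W=1, Z=2, U=1, X=0, Y=3) weight 1/1152
  (V=0, W=1, Z=2, U=1, X=1, Y=3) weight 1/1728
  (V=0, W=1, Z=2, U=1, X=2, Y=3) weight 1/1152
  (V=0, W=2, Z=1, U=0, X=0, Y=2) weight 1/2304
  (V=0, W=2, Z=1, U=0, X=1, Y=2) weight 1/3456
  (V=0, W=2, Z=1, U=2, X=0, Y=2) weight 1/2592
  … 63 more
Group by U:
  weight(U=0) = 1/108
  weight(U=1) = 11/144
  weight(U=2) = 1/108
Total weight = 1/108 + 11/144 + 1/108 = 41/432
P(U=0 | obs) = 1/108 / 41/432 = 4/41
P(U=1 | obs) = 11/144 / 41/432 = 33/41
P(U=2 | obs) = 1/108 / 41/432 = 4/41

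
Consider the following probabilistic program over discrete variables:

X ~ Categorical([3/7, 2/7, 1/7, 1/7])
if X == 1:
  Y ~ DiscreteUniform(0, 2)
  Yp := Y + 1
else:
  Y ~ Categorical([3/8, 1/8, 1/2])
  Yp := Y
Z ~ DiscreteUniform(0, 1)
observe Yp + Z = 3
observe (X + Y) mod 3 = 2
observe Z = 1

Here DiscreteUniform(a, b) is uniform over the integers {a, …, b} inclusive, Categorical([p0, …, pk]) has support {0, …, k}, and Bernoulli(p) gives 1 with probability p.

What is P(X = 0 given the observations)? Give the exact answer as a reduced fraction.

Enumerate traces; 3 have nonzero weight after conditioning:
  (X=0, Y=2, Z=1) weight 3/28
  (X=1, Y=1, Z=1) weight 1/21
  (X=3, Y=2, Z=1) weight 1/28
Group by X:
  weight(X=0) = 3/28
  weight(X=1) = 1/21
  weight(X=3) = 1/28
Total weight = 3/28 + 1/21 + 1/28 = 4/21
P(X=0 | obs) = 3/28 / 4/21 = 9/16
P(X=1 | obs) = 1/21 / 4/21 = 1/4
P(X=3 | obs) = 1/28 / 4/21 = 3/16

P(X = 0 | obs) = 9/16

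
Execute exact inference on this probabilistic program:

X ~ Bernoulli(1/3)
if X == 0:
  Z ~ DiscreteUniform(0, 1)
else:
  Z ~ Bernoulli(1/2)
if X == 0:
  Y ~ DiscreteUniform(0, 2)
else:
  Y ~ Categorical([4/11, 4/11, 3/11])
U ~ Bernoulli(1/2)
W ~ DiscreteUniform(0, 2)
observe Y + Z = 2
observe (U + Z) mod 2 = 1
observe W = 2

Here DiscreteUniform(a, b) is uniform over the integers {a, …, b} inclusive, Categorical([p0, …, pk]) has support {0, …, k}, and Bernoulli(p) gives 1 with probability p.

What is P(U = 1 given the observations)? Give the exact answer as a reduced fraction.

Enumerate traces; 4 have nonzero weight after conditioning:
  (X=0, Z=0, Y=2, U=1, W=2) weight 1/54
  (X=0, Z=1, Y=1, U=0, W=2) weight 1/54
  (X=1, Z=0, Y=2, U=1, W=2) weight 1/132
  (X=1, Z=1, Y=1, U=0, W=2) weight 1/99
Group by U:
  weight(U=0) = 17/594
  weight(U=1) = 31/1188
Total weight = 17/594 + 31/1188 = 65/1188
P(U=0 | obs) = 17/594 / 65/1188 = 34/65
P(U=1 | obs) = 31/1188 / 65/1188 = 31/65

P(U = 1 | obs) = 31/65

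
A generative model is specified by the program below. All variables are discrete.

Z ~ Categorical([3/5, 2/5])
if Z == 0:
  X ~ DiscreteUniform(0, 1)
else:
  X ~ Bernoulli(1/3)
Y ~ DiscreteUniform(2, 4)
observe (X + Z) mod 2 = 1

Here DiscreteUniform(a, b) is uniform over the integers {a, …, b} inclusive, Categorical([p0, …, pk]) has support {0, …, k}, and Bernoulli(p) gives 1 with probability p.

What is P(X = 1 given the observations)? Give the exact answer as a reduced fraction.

P(X = 1 | obs) = 9/17

Enumerate traces; 6 have nonzero weight after conditioning:
  (Z=0, X=1, Y=2) weight 1/10
  (Z=0, X=1, Y=3) weight 1/10
  (Z=0, X=1, Y=4) weight 1/10
  (Z=1, X=0, Y=2) weight 4/45
  (Z=1, X=0, Y=3) weight 4/45
  (Z=1, X=0, Y=4) weight 4/45
Group by X:
  weight(X=0) = 4/15
  weight(X=1) = 3/10
Total weight = 4/15 + 3/10 = 17/30
P(X=0 | obs) = 4/15 / 17/30 = 8/17
P(X=1 | obs) = 3/10 / 17/30 = 9/17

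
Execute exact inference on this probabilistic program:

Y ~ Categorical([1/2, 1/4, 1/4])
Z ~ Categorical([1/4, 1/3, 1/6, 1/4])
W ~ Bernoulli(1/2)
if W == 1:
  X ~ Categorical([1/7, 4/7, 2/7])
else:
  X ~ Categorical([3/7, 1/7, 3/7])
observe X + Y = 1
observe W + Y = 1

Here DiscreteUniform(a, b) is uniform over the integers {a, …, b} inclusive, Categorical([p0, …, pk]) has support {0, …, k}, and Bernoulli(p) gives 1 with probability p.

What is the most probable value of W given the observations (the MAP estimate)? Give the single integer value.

argmax_v P(W = v | obs) = 1

Enumerate traces; 8 have nonzero weight after conditioning:
  (Y=0, Z=0, W=1, X=1) weight 1/28
  (Y=0, Z=1, W=1, X=1) weight 1/21
  (Y=0, Z=2, W=1, X=1) weight 1/42
  (Y=0, Z=3, W=1, X=1) weight 1/28
  (Y=1, Z=0, W=0, X=0) weight 3/224
  (Y=1, Z=1, W=0, X=0) weight 1/56
  (Y=1, Z=2, W=0, X=0) weight 1/112
  (Y=1, Z=3, W=0, X=0) weight 3/224
Group by W:
  weight(W=0) = 3/56
  weight(W=1) = 1/7
Total weight = 3/56 + 1/7 = 11/56
P(W=0 | obs) = 3/56 / 11/56 = 3/11
P(W=1 | obs) = 1/7 / 11/56 = 8/11
argmax = 1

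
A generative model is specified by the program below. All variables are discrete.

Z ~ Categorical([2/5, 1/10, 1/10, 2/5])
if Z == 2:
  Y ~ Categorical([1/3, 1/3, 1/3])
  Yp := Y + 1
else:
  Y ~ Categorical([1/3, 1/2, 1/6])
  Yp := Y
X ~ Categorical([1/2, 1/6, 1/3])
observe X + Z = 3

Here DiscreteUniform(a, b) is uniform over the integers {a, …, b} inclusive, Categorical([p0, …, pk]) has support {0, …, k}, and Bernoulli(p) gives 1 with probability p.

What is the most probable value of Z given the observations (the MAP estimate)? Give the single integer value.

argmax_v P(Z = v | obs) = 3

Enumerate traces; 9 have nonzero weight after conditioning:
  (Z=1, Y=0, X=2) weight 1/90
  (Z=1, Y=1, X=2) weight 1/60
  (Z=1, Y=2, X=2) weight 1/180
  (Z=2, Y=0, X=1) weight 1/180
  (Z=2, Y=1, X=1) weight 1/180
  (Z=2, Y=2, X=1) weight 1/180
  (Z=3, Y=0, X=0) weight 1/15
  (Z=3, Y=1, X=0) weight 1/10
  … 1 more
Group by Z:
  weight(Z=1) = 1/30
  weight(Z=2) = 1/60
  weight(Z=3) = 1/5
Total weight = 1/30 + 1/60 + 1/5 = 1/4
P(Z=1 | obs) = 1/30 / 1/4 = 2/15
P(Z=2 | obs) = 1/60 / 1/4 = 1/15
P(Z=3 | obs) = 1/5 / 1/4 = 4/5
argmax = 3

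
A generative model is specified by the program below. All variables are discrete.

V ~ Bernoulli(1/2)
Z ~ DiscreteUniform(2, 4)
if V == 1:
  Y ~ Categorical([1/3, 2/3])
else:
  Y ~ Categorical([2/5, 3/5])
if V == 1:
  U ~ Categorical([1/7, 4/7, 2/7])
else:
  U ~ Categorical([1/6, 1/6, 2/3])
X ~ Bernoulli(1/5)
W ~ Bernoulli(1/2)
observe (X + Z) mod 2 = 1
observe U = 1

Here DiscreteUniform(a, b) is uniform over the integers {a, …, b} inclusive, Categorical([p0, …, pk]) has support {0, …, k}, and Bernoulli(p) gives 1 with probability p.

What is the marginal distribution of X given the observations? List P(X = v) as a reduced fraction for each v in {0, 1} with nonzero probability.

Enumerate traces; 24 have nonzero weight after conditioning:
  (V=0, Z=2, Y=0, U=1, X=1, W=0) weight 1/900
  (V=0, Z=2, Y=0, U=1, X=1, W=1) weight 1/900
  (V=0, Z=2, Y=1, U=1, X=1, W=0) weight 1/600
  (V=0, Z=2, Y=1, U=1, X=1, W=1) weight 1/600
  (V=0, Z=3, Y=0, U=1, X=0, W=0) weight 1/225
  (V=0, Z=3, Y=0, U=1, X=0, W=1) weight 1/225
  (V=0, Z=3, Y=1, U=1, X=0, W=0) weight 1/150
  (V=0, Z=3, Y=1, U=1, X=0, W=1) weight 1/150
  … 16 more
Group by X:
  weight(X=0) = 31/315
  weight(X=1) = 31/630
Total weight = 31/315 + 31/630 = 31/210
P(X=0 | obs) = 31/315 / 31/210 = 2/3
P(X=1 | obs) = 31/630 / 31/210 = 1/3

P(X=0) = 2/3, P(X=1) = 1/3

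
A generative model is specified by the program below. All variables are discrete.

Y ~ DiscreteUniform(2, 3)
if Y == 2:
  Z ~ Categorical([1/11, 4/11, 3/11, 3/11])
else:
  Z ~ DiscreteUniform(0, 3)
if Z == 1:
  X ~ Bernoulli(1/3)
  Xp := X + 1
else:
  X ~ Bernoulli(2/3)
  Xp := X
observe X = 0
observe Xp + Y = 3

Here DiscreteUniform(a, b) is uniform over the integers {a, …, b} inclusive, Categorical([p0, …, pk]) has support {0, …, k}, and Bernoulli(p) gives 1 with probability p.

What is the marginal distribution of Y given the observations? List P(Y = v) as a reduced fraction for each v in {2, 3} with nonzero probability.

Enumerate traces; 4 have nonzero weight after conditioning:
  (Y=2, Z=1, X=0) weight 4/33
  (Y=3, Z=0, X=0) weight 1/24
  (Y=3, Z=2, X=0) weight 1/24
  (Y=3, Z=3, X=0) weight 1/24
Group by Y:
  weight(Y=2) = 4/33
  weight(Y=3) = 1/8
Total weight = 4/33 + 1/8 = 65/264
P(Y=2 | obs) = 4/33 / 65/264 = 32/65
P(Y=3 | obs) = 1/8 / 65/264 = 33/65

P(Y=2) = 32/65, P(Y=3) = 33/65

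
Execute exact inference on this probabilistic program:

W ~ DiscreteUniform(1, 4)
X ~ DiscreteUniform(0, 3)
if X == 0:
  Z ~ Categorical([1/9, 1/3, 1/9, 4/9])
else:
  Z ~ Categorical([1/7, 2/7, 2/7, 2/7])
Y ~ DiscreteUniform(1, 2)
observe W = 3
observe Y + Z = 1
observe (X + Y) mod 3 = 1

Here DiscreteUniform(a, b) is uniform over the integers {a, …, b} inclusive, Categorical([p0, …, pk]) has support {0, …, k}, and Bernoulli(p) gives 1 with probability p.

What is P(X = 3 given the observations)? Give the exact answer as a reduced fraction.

P(X = 3 | obs) = 9/16

Enumerate traces; 2 have nonzero weight after conditioning:
  (W=3, X=0, Z=0, Y=1) weight 1/288
  (W=3, X=3, Z=0, Y=1) weight 1/224
Group by X:
  weight(X=0) = 1/288
  weight(X=3) = 1/224
Total weight = 1/288 + 1/224 = 1/126
P(X=0 | obs) = 1/288 / 1/126 = 7/16
P(X=3 | obs) = 1/224 / 1/126 = 9/16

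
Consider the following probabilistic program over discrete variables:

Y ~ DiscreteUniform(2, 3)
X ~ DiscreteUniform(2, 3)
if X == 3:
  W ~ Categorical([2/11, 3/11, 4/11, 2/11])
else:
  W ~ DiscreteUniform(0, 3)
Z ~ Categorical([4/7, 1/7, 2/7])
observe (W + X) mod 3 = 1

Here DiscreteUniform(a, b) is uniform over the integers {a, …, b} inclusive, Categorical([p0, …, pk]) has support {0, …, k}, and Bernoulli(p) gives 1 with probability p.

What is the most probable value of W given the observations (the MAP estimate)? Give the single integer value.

Enumerate traces; 12 have nonzero weight after conditioning:
  (Y=2, X=2, W=2, Z=0) weight 1/28
  (Y=2, X=2, W=2, Z=1) weight 1/112
  (Y=2, X=2, W=2, Z=2) weight 1/56
  (Y=2, X=3, W=1, Z=0) weight 3/77
  (Y=2, X=3, W=1, Z=1) weight 3/308
  (Y=2, X=3, W=1, Z=2) weight 3/154
  (Y=3, X=2, W=2, Z=0) weight 1/28
  (Y=3, X=2, W=2, Z=1) weight 1/112
  … 4 more
Group by W:
  weight(W=1) = 3/22
  weight(W=2) = 1/8
Total weight = 3/22 + 1/8 = 23/88
P(W=1 | obs) = 3/22 / 23/88 = 12/23
P(W=2 | obs) = 1/8 / 23/88 = 11/23
argmax = 1

argmax_v P(W = v | obs) = 1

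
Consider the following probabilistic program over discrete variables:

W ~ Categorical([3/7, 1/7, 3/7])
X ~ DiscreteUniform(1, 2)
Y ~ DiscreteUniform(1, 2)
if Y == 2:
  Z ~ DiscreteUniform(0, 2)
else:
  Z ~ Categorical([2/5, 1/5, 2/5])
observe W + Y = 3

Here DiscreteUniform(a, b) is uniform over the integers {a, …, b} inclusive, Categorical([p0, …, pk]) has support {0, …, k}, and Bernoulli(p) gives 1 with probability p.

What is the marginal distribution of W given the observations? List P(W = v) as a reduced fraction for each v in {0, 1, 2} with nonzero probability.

Enumerate traces; 12 have nonzero weight after conditioning:
  (W=1, X=1, Y=2, Z=0) weight 1/84
  (W=1, X=1, Y=2, Z=1) weight 1/84
  (W=1, X=1, Y=2, Z=2) weight 1/84
  (W=1, X=2, Y=2, Z=0) weight 1/84
  (W=1, X=2, Y=2, Z=1) weight 1/84
  (W=1, X=2, Y=2, Z=2) weight 1/84
  (W=2, X=1, Y=1, Z=0) weight 3/70
  (W=2, X=1, Y=1, Z=1) weight 3/140
  … 4 more
Group by W:
  weight(W=1) = 1/14
  weight(W=2) = 3/14
Total weight = 1/14 + 3/14 = 2/7
P(W=1 | obs) = 1/14 / 2/7 = 1/4
P(W=2 | obs) = 3/14 / 2/7 = 3/4

P(W=1) = 1/4, P(W=2) = 3/4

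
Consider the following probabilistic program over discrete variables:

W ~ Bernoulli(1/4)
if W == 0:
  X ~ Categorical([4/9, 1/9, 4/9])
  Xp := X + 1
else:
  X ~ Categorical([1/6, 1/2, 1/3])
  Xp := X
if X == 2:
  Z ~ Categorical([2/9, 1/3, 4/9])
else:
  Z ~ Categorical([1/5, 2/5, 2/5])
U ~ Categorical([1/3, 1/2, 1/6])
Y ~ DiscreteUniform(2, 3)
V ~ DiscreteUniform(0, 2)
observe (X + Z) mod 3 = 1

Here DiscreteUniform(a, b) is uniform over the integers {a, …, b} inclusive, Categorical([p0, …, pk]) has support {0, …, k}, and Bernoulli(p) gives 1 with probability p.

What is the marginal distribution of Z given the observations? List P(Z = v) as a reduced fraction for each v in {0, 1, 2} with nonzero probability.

P(Z=0) = 45/407, P(Z=1) = 162/407, P(Z=2) = 200/407

Enumerate traces; 108 have nonzero weight after conditioning:
  (W=0, X=0, Z=1, U=0, Y=2, V=0) weight 1/135
  (W=0, X=0, Z=1, U=0, Y=2, V=1) weight 1/135
  (W=0, X=0, Z=1, U=0, Y=2, V=2) weight 1/135
  (W=0, X=0, Z=1, U=0, Y=3, V=0) weight 1/135
  (W=0, X=0, Z=1, U=0, Y=3, V=1) weight 1/135
  (W=0, X=0, Z=1, U=0, Y=3, V=2) weight 1/135
  (W=0, X=0, Z=1, U=1, Y=2, V=0) weight 1/90
  (W=0, X=0, Z=1, U=1, Y=2, V=1) weight 1/90
  (W=0, X=1, Z=0, U=0, Y=2, V=0) weight 1/1080
  (W=0, X=2, Z=2, U=0, Y=2, V=0) weight 2/243
  … 98 more
Group by Z:
  weight(Z=0) = 1/24
  weight(Z=1) = 3/20
  weight(Z=2) = 5/27
Total weight = 1/24 + 3/20 + 5/27 = 407/1080
P(Z=0 | obs) = 1/24 / 407/1080 = 45/407
P(Z=1 | obs) = 3/20 / 407/1080 = 162/407
P(Z=2 | obs) = 5/27 / 407/1080 = 200/407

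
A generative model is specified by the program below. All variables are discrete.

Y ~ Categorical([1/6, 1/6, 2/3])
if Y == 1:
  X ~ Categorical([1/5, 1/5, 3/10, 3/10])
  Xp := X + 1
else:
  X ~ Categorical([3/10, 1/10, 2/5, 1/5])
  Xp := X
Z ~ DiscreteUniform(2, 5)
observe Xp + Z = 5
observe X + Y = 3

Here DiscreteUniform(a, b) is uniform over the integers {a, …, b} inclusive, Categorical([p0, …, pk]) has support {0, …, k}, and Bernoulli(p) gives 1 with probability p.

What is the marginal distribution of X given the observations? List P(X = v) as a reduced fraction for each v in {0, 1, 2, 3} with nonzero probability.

Enumerate traces; 3 have nonzero weight after conditioning:
  (Y=0, X=3, Z=2) weight 1/120
  (Y=1, X=2, Z=2) weight 1/80
  (Y=2, X=1, Z=4) weight 1/60
Group by X:
  weight(X=1) = 1/60
  weight(X=2) = 1/80
  weight(X=3) = 1/120
Total weight = 1/60 + 1/80 + 1/120 = 3/80
P(X=1 | obs) = 1/60 / 3/80 = 4/9
P(X=2 | obs) = 1/80 / 3/80 = 1/3
P(X=3 | obs) = 1/120 / 3/80 = 2/9

P(X=1) = 4/9, P(X=2) = 1/3, P(X=3) = 2/9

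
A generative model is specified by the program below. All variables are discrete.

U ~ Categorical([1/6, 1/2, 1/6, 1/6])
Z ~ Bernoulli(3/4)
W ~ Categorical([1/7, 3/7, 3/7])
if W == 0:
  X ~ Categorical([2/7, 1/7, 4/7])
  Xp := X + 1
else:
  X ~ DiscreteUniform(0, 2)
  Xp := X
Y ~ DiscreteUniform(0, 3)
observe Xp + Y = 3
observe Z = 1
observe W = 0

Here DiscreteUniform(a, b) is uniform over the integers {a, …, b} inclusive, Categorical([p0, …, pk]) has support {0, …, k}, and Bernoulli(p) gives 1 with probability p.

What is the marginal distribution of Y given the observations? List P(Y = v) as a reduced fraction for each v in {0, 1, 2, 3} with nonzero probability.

P(Y=0) = 4/7, P(Y=1) = 1/7, P(Y=2) = 2/7

Enumerate traces; 12 have nonzero weight after conditioning:
  (U=0, Z=1, W=0, X=0, Y=2) weight 1/784
  (U=0, Z=1, W=0, X=1, Y=1) weight 1/1568
  (U=0, Z=1, W=0, X=2, Y=0) weight 1/392
  (U=1, Z=1, W=0, X=0, Y=2) weight 3/784
  (U=1, Z=1, W=0, X=1, Y=1) weight 3/1568
  (U=1, Z=1, W=0, X=2, Y=0) weight 3/392
  (U=2, Z=1, W=0, X=0, Y=2) weight 1/784
  (U=2, Z=1, W=0, X=1, Y=1) weight 1/1568
  … 4 more
Group by Y:
  weight(Y=0) = 3/196
  weight(Y=1) = 3/784
  weight(Y=2) = 3/392
Total weight = 3/196 + 3/784 + 3/392 = 3/112
P(Y=0 | obs) = 3/196 / 3/112 = 4/7
P(Y=1 | obs) = 3/784 / 3/112 = 1/7
P(Y=2 | obs) = 3/392 / 3/112 = 2/7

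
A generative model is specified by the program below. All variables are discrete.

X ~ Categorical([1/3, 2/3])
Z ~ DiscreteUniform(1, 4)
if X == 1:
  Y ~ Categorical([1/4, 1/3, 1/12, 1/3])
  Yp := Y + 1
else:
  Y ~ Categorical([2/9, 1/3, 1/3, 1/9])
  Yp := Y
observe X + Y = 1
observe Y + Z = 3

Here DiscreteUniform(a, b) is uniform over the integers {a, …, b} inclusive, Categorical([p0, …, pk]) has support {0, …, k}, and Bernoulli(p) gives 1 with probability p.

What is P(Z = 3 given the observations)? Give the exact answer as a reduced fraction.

P(Z = 3 | obs) = 3/5

Enumerate traces; 2 have nonzero weight after conditioning:
  (X=0, Z=2, Y=1) weight 1/36
  (X=1, Z=3, Y=0) weight 1/24
Group by Z:
  weight(Z=2) = 1/36
  weight(Z=3) = 1/24
Total weight = 1/36 + 1/24 = 5/72
P(Z=2 | obs) = 1/36 / 5/72 = 2/5
P(Z=3 | obs) = 1/24 / 5/72 = 3/5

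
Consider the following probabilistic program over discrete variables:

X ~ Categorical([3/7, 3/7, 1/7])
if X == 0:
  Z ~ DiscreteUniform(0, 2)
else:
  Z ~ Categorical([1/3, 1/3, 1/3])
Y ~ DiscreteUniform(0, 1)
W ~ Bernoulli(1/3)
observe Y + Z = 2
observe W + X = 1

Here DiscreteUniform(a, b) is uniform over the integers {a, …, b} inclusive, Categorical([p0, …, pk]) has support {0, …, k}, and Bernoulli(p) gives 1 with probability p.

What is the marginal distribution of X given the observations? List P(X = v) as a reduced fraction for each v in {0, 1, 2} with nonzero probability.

P(X=0) = 1/3, P(X=1) = 2/3

Enumerate traces; 4 have nonzero weight after conditioning:
  (X=0, Z=1, Y=1, W=1) weight 1/42
  (X=0, Z=2, Y=0, W=1) weight 1/42
  (X=1, Z=1, Y=1, W=0) weight 1/21
  (X=1, Z=2, Y=0, W=0) weight 1/21
Group by X:
  weight(X=0) = 1/21
  weight(X=1) = 2/21
Total weight = 1/21 + 2/21 = 1/7
P(X=0 | obs) = 1/21 / 1/7 = 1/3
P(X=1 | obs) = 2/21 / 1/7 = 2/3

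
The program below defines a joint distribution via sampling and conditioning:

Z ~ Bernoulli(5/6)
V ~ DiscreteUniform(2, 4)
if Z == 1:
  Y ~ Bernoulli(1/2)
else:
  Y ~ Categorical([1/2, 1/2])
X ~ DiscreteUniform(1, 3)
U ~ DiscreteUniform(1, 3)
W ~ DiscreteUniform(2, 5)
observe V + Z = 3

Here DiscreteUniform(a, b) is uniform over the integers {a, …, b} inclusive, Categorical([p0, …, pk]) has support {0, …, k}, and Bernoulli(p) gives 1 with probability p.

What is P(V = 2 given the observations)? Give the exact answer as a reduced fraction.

P(V = 2 | obs) = 5/6

Enumerate traces; 144 have nonzero weight after conditioning:
  (Z=0, V=3, Y=0, X=1, U=1, W=2) weight 1/1296
  (Z=0, V=3, Y=0, X=1, U=1, W=3) weight 1/1296
  (Z=0, V=3, Y=0, X=1, U=1, W=4) weight 1/1296
  (Z=0, V=3, Y=0, X=1, U=1, W=5) weight 1/1296
  (Z=0, V=3, Y=0, X=1, U=2, W=2) weight 1/1296
  (Z=0, V=3, Y=0, X=1, U=2, W=3) weight 1/1296
  (Z=0, V=3, Y=0, X=1, U=2, W=4) weight 1/1296
  (Z=0, V=3, Y=0, X=1, U=2, W=5) weight 1/1296
  (Z=1, V=2, Y=0, X=1, U=1, W=2) weight 5/1296
  … 135 more
Group by V:
  weight(V=2) = 5/18
  weight(V=3) = 1/18
Total weight = 5/18 + 1/18 = 1/3
P(V=2 | obs) = 5/18 / 1/3 = 5/6
P(V=3 | obs) = 1/18 / 1/3 = 1/6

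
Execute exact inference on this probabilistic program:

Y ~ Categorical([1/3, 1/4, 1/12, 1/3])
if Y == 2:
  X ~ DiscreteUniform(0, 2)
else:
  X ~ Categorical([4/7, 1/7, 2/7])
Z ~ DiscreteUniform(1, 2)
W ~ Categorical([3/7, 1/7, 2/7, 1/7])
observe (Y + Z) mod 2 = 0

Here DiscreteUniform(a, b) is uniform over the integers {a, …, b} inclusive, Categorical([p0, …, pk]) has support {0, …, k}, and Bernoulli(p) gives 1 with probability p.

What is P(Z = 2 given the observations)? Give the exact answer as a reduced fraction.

Enumerate traces; 48 have nonzero weight after conditioning:
  (Y=0, X=0, Z=2, W=0) weight 2/49
  (Y=0, X=0, Z=2, W=1) weight 2/147
  (Y=0, X=0, Z=2, W=2) weight 4/147
  (Y=0, X=0, Z=2, W=3) weight 2/147
  (Y=0, X=1, Z=2, W=0) weight 1/98
  (Y=0, X=1, Z=2, W=1) weight 1/294
  (Y=0, X=1, Z=2, W=2) weight 1/147
  (Y=0, X=1, Z=2, W=3) weight 1/294
  (Y=1, X=0, Z=1, W=0) weight 3/98
  … 39 more
Group by Z:
  weight(Z=1) = 7/24
  weight(Z=2) = 5/24
Total weight = 7/24 + 5/24 = 1/2
P(Z=1 | obs) = 7/24 / 1/2 = 7/12
P(Z=2 | obs) = 5/24 / 1/2 = 5/12

P(Z = 2 | obs) = 5/12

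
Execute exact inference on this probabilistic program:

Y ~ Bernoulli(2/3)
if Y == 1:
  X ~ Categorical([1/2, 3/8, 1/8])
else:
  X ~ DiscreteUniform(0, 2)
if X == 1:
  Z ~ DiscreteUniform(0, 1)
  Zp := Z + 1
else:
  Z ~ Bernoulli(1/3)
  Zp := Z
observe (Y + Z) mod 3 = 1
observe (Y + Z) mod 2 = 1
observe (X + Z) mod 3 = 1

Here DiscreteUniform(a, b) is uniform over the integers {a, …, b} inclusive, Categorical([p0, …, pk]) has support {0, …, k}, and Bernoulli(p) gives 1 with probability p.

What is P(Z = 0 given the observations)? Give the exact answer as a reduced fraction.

P(Z = 0 | obs) = 27/35

Enumerate traces; 2 have nonzero weight after conditioning:
  (Y=0, X=0, Z=1) weight 1/27
  (Y=1, X=1, Z=0) weight 1/8
Group by Z:
  weight(Z=0) = 1/8
  weight(Z=1) = 1/27
Total weight = 1/8 + 1/27 = 35/216
P(Z=0 | obs) = 1/8 / 35/216 = 27/35
P(Z=1 | obs) = 1/27 / 35/216 = 8/35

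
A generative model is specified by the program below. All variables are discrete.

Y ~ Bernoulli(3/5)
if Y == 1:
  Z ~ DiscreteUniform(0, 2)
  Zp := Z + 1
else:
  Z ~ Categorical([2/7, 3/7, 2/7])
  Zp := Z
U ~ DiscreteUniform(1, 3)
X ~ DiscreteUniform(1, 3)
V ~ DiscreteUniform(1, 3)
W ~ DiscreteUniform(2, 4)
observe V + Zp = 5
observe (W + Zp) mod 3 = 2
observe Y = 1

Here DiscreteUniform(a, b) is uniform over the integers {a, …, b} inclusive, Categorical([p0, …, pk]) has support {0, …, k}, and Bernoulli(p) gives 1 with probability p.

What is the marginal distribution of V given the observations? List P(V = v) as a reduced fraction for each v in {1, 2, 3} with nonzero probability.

P(V=2) = 1/2, P(V=3) = 1/2

Enumerate traces; 18 have nonzero weight after conditioning:
  (Y=1, Z=1, U=1, X=1, V=3, W=3) weight 1/405
  (Y=1, Z=1, U=1, X=2, V=3, W=3) weight 1/405
  (Y=1, Z=1, U=1, X=3, V=3, W=3) weight 1/405
  (Y=1, Z=1, U=2, X=1, V=3, W=3) weight 1/405
  (Y=1, Z=1, U=2, X=2, V=3, W=3) weight 1/405
  (Y=1, Z=1, U=2, X=3, V=3, W=3) weight 1/405
  (Y=1, Z=1, U=3, X=1, V=3, W=3) weight 1/405
  (Y=1, Z=1, U=3, X=2, V=3, W=3) weight 1/405
  (Y=1, Z=2, U=1, X=1, V=2, W=2) weight 1/405
  … 9 more
Group by V:
  weight(V=2) = 1/45
  weight(V=3) = 1/45
Total weight = 1/45 + 1/45 = 2/45
P(V=2 | obs) = 1/45 / 2/45 = 1/2
P(V=3 | obs) = 1/45 / 2/45 = 1/2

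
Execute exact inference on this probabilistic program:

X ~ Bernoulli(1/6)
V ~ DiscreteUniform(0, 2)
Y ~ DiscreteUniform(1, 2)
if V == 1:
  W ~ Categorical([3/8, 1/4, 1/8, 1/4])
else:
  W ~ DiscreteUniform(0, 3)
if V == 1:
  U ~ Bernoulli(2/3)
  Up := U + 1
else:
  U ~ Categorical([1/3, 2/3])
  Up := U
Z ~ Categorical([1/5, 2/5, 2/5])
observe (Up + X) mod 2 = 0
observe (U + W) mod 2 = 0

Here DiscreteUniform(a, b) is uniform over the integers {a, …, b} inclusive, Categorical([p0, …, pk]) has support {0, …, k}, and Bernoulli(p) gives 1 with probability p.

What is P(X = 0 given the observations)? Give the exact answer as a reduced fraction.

P(X = 0 | obs) = 4/5

Enumerate traces; 72 have nonzero weight after conditioning:
  (X=0, V=0, Y=1, W=0, U=0, Z=0) weight 1/432
  (X=0, V=0, Y=1, W=0, U=0, Z=1) weight 1/216
  (X=0, V=0, Y=1, W=0, U=0, Z=2) weight 1/216
  (X=0, V=0, Y=1, W=2, U=0, Z=0) weight 1/432
  (X=0, V=0, Y=1, W=2, U=0, Z=1) weight 1/216
  (X=0, V=0, Y=1, W=2, U=0, Z=2) weight 1/216
  (X=0, V=0, Y=2, W=0, U=0, Z=0) weight 1/432
  (X=0, V=0, Y=2, W=0, U=0, Z=1) weight 1/216
  (X=1, V=0, Y=1, W=1, U=1, Z=0) weight 1/1080
  … 63 more
Group by X:
  weight(X=0) = 5/27
  weight(X=1) = 5/108
Total weight = 5/27 + 5/108 = 25/108
P(X=0 | obs) = 5/27 / 25/108 = 4/5
P(X=1 | obs) = 5/108 / 25/108 = 1/5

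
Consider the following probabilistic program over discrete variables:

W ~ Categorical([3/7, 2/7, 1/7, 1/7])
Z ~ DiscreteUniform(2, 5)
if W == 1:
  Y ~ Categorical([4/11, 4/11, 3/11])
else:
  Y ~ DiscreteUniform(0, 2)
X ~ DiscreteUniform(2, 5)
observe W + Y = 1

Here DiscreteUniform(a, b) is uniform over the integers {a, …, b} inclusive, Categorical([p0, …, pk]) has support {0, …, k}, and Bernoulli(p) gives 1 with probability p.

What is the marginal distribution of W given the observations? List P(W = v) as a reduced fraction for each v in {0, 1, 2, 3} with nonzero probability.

P(W=0) = 11/19, P(W=1) = 8/19

Enumerate traces; 32 have nonzero weight after conditioning:
  (W=0, Z=2, Y=1, X=2) weight 1/112
  (W=0, Z=2, Y=1, X=3) weight 1/112
  (W=0, Z=2, Y=1, X=4) weight 1/112
  (W=0, Z=2, Y=1, X=5) weight 1/112
  (W=0, Z=3, Y=1, X=2) weight 1/112
  (W=0, Z=3, Y=1, X=3) weight 1/112
  (W=0, Z=3, Y=1, X=4) weight 1/112
  (W=0, Z=3, Y=1, X=5) weight 1/112
  (W=1, Z=2, Y=0, X=2) weight 1/154
  … 23 more
Group by W:
  weight(W=0) = 1/7
  weight(W=1) = 8/77
Total weight = 1/7 + 8/77 = 19/77
P(W=0 | obs) = 1/7 / 19/77 = 11/19
P(W=1 | obs) = 8/77 / 19/77 = 8/19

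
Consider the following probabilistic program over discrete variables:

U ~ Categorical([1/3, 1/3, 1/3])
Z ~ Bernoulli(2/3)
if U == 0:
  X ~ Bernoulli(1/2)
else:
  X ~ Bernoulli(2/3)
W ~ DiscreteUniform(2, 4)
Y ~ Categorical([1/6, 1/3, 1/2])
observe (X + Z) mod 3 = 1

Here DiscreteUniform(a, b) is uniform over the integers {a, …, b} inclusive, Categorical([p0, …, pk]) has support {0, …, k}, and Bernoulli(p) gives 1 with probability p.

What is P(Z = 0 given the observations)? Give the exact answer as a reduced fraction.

P(Z = 0 | obs) = 11/25

Enumerate traces; 54 have nonzero weight after conditioning:
  (U=0, Z=0, X=1, W=2, Y=0) weight 1/324
  (U=0, Z=0, X=1, W=2, Y=1) weight 1/162
  (U=0, Z=0, X=1, W=2, Y=2) weight 1/108
  (U=0, Z=0, X=1, W=3, Y=0) weight 1/324
  (U=0, Z=0, X=1, W=3, Y=1) weight 1/162
  (U=0, Z=0, X=1, W=3, Y=2) weight 1/108
  (U=0, Z=0, X=1, W=4, Y=0) weight 1/324
  (U=0, Z=0, X=1, W=4, Y=1) weight 1/162
  (U=0, Z=1, X=0, W=2, Y=0) weight 1/162
  … 45 more
Group by Z:
  weight(Z=0) = 11/54
  weight(Z=1) = 7/27
Total weight = 11/54 + 7/27 = 25/54
P(Z=0 | obs) = 11/54 / 25/54 = 11/25
P(Z=1 | obs) = 7/27 / 25/54 = 14/25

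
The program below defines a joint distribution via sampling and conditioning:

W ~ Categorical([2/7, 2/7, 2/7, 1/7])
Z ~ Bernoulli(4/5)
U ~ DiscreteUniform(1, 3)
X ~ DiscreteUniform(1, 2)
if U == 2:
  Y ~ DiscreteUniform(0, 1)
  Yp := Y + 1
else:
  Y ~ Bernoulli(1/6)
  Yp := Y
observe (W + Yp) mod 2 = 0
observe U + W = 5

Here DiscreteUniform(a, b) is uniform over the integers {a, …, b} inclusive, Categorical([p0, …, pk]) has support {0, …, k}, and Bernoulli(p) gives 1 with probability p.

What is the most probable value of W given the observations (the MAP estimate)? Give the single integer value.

Enumerate traces; 8 have nonzero weight after conditioning:
  (W=2, Z=0, U=3, X=1, Y=0) weight 1/126
  (W=2, Z=0, U=3, X=2, Y=0) weight 1/126
  (W=2, Z=1, U=3, X=1, Y=0) weight 2/63
  (W=2, Z=1, U=3, X=2, Y=0) weight 2/63
  (W=3, Z=0, U=2, X=1, Y=0) weight 1/420
  (W=3, Z=0, U=2, X=2, Y=0) weight 1/420
  (W=3, Z=1, U=2, X=1, Y=0) weight 1/105
  (W=3, Z=1, U=2, X=2, Y=0) weight 1/105
Group by W:
  weight(W=2) = 5/63
  weight(W=3) = 1/42
Total weight = 5/63 + 1/42 = 13/126
P(W=2 | obs) = 5/63 / 13/126 = 10/13
P(W=3 | obs) = 1/42 / 13/126 = 3/13
argmax = 2

argmax_v P(W = v | obs) = 2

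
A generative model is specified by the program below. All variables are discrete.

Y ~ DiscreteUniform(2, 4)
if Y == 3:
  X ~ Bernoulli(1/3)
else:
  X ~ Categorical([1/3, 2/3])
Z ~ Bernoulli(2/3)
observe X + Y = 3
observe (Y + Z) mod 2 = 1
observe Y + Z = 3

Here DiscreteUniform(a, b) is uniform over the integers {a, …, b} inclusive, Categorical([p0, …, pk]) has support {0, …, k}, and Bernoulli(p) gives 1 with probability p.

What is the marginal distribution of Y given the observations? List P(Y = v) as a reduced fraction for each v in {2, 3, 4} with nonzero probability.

Enumerate traces; 2 have nonzero weight after conditioning:
  (Y=2, X=1, Z=1) weight 4/27
  (Y=3, X=0, Z=0) weight 2/27
Group by Y:
  weight(Y=2) = 4/27
  weight(Y=3) = 2/27
Total weight = 4/27 + 2/27 = 2/9
P(Y=2 | obs) = 4/27 / 2/9 = 2/3
P(Y=3 | obs) = 2/27 / 2/9 = 1/3

P(Y=2) = 2/3, P(Y=3) = 1/3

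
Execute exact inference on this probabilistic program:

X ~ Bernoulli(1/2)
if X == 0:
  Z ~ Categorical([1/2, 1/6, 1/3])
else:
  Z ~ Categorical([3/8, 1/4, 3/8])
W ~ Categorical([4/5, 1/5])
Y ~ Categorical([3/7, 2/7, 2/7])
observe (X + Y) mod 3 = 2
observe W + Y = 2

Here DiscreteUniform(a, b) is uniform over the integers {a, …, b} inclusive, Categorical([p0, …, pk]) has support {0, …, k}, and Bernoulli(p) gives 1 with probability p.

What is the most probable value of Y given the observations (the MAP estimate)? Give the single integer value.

argmax_v P(Y = v | obs) = 2

Enumerate traces; 6 have nonzero weight after conditioning:
  (X=0, Z=0, W=0, Y=2) weight 2/35
  (X=0, Z=1, W=0, Y=2) weight 2/105
  (X=0, Z=2, W=0, Y=2) weight 4/105
  (X=1, Z=0, W=1, Y=1) weight 3/280
  (X=1, Z=1, W=1, Y=1) weight 1/140
  (X=1, Z=2, W=1, Y=1) weight 3/280
Group by Y:
  weight(Y=1) = 1/35
  weight(Y=2) = 4/35
Total weight = 1/35 + 4/35 = 1/7
P(Y=1 | obs) = 1/35 / 1/7 = 1/5
P(Y=2 | obs) = 4/35 / 1/7 = 4/5
argmax = 2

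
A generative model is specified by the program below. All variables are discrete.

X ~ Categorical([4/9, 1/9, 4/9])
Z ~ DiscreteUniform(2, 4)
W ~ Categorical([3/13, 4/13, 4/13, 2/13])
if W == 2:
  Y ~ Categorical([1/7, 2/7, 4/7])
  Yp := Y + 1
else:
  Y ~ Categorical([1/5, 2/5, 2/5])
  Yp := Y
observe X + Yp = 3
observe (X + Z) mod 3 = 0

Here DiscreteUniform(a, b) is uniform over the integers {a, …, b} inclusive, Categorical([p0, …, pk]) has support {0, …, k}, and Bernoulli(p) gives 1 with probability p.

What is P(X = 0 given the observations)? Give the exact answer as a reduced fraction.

P(X = 0 | obs) = 32/107

Enumerate traces; 9 have nonzero weight after conditioning:
  (X=0, Z=3, W=2, Y=2) weight 64/2457
  (X=1, Z=2, W=0, Y=2) weight 2/585
  (X=1, Z=2, W=1, Y=2) weight 8/1755
  (X=1, Z=2, W=2, Y=1) weight 8/2457
  (X=1, Z=2, W=3, Y=2) weight 4/1755
  (X=2, Z=4, W=0, Y=1) weight 8/585
  (X=2, Z=4, W=1, Y=1) weight 32/1755
  (X=2, Z=4, W=2, Y=0) weight 16/2457
  … 1 more
Group by X:
  weight(X=0) = 64/2457
  weight(X=1) = 166/12285
  weight(X=2) = 584/12285
Total weight = 64/2457 + 166/12285 + 584/12285 = 214/2457
P(X=0 | obs) = 64/2457 / 214/2457 = 32/107
P(X=1 | obs) = 166/12285 / 214/2457 = 83/535
P(X=2 | obs) = 584/12285 / 214/2457 = 292/535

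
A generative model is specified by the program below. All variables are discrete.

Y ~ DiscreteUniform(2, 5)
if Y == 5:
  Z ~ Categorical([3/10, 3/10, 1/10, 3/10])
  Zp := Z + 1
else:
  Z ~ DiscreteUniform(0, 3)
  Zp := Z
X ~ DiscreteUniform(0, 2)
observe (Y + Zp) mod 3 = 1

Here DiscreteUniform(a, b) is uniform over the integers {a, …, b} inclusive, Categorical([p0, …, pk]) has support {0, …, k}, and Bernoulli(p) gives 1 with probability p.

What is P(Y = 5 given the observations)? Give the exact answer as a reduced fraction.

P(Y = 5 | obs) = 3/13

Enumerate traces; 15 have nonzero weight after conditioning:
  (Y=2, Z=2, X=0) weight 1/48
  (Y=2, Z=2, X=1) weight 1/48
  (Y=2, Z=2, X=2) weight 1/48
  (Y=3, Z=1, X=0) weight 1/48
  (Y=3, Z=1, X=1) weight 1/48
  (Y=3, Z=1, X=2) weight 1/48
  (Y=4, Z=0, X=0) weight 1/48
  (Y=4, Z=0, X=1) weight 1/48
  (Y=5, Z=1, X=0) weight 1/40
  … 6 more
Group by Y:
  weight(Y=2) = 1/16
  weight(Y=3) = 1/16
  weight(Y=4) = 1/8
  weight(Y=5) = 3/40
Total weight = 1/16 + 1/16 + 1/8 + 3/40 = 13/40
P(Y=2 | obs) = 1/16 / 13/40 = 5/26
P(Y=3 | obs) = 1/16 / 13/40 = 5/26
P(Y=4 | obs) = 1/8 / 13/40 = 5/13
P(Y=5 | obs) = 3/40 / 13/40 = 3/13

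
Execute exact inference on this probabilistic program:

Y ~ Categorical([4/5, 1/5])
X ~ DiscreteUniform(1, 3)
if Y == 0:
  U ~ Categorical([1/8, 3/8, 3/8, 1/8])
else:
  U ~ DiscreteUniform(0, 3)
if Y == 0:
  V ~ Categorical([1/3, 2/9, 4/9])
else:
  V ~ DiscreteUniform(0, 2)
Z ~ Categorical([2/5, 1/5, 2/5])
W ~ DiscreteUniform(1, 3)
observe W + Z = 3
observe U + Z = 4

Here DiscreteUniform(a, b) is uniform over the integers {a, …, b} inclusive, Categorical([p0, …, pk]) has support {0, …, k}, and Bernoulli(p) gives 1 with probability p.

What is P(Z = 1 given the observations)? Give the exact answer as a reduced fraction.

Enumerate traces; 36 have nonzero weight after conditioning:
  (Y=0, X=1, U=2, V=0, Z=2, W=1) weight 1/225
  (Y=0, X=1, U=2, V=1, Z=2, W=1) weight 2/675
  (Y=0, X=1, U=2, V=2, Z=2, W=1) weight 4/675
  (Y=0, X=1, U=3, V=0, Z=1, W=2) weight 1/1350
  (Y=0, X=1, U=3, V=1, Z=1, W=2) weight 1/2025
  (Y=0, X=1, U=3, V=2, Z=1, W=2) weight 2/2025
  (Y=0, X=2, U=2, V=0, Z=2, W=1) weight 1/225
  (Y=0, X=2, U=2, V=1, Z=2, W=1) weight 2/675
  … 28 more
Group by Z:
  weight(Z=1) = 1/100
  weight(Z=2) = 7/150
Total weight = 1/100 + 7/150 = 17/300
P(Z=1 | obs) = 1/100 / 17/300 = 3/17
P(Z=2 | obs) = 7/150 / 17/300 = 14/17

P(Z = 1 | obs) = 3/17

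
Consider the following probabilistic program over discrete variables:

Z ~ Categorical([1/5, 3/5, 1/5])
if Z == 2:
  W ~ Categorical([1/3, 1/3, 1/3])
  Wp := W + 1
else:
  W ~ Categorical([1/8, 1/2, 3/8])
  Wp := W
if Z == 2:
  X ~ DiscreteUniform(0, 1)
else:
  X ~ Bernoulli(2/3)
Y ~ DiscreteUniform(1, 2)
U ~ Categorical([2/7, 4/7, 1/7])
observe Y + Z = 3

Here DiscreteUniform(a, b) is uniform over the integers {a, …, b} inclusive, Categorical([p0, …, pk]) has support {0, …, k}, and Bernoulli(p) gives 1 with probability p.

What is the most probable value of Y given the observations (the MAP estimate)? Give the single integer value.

argmax_v P(Y = v | obs) = 2

Enumerate traces; 36 have nonzero weight after conditioning:
  (Z=1, W=0, X=0, Y=2, U=0) weight 1/280
  (Z=1, W=0, X=0, Y=2, U=1) weight 1/140
  (Z=1, W=0, X=0, Y=2, U=2) weight 1/560
  (Z=1, W=0, X=1, Y=2, U=0) weight 1/140
  (Z=1, W=0, X=1, Y=2, U=1) weight 1/70
  (Z=1, W=0, X=1, Y=2, U=2) weight 1/280
  (Z=1, W=1, X=0, Y=2, U=0) weight 1/70
  (Z=1, W=1, X=0, Y=2, U=1) weight 1/35
  (Z=2, W=0, X=0, Y=1, U=0) weight 1/210
  … 27 more
Group by Y:
  weight(Y=1) = 1/10
  weight(Y=2) = 3/10
Total weight = 1/10 + 3/10 = 2/5
P(Y=1 | obs) = 1/10 / 2/5 = 1/4
P(Y=2 | obs) = 3/10 / 2/5 = 3/4
argmax = 2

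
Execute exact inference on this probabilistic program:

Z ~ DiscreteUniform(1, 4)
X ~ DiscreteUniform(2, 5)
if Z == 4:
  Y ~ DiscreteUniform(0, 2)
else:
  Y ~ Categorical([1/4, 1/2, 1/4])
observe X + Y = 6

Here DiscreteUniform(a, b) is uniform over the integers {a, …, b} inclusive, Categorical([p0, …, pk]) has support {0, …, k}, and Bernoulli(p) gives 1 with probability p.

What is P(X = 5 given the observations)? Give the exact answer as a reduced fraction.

P(X = 5 | obs) = 22/35

Enumerate traces; 8 have nonzero weight after conditioning:
  (Z=1, X=4, Y=2) weight 1/64
  (Z=1, X=5, Y=1) weight 1/32
  (Z=2, X=4, Y=2) weight 1/64
  (Z=2, X=5, Y=1) weight 1/32
  (Z=3, X=4, Y=2) weight 1/64
  (Z=3, X=5, Y=1) weight 1/32
  (Z=4, X=4, Y=2) weight 1/48
  (Z=4, X=5, Y=1) weight 1/48
Group by X:
  weight(X=4) = 13/192
  weight(X=5) = 11/96
Total weight = 13/192 + 11/96 = 35/192
P(X=4 | obs) = 13/192 / 35/192 = 13/35
P(X=5 | obs) = 11/96 / 35/192 = 22/35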